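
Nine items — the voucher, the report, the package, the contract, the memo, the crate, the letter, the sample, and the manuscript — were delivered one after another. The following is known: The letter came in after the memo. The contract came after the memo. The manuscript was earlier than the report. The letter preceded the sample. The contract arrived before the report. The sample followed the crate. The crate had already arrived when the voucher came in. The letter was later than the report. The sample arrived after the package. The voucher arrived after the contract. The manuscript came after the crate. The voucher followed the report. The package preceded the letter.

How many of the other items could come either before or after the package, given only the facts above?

Forced after the package: the letter and the sample.
That leaves the contract, the crate, the manuscript, the memo, the report, and the voucher with no forced order relative to the package — 6.

6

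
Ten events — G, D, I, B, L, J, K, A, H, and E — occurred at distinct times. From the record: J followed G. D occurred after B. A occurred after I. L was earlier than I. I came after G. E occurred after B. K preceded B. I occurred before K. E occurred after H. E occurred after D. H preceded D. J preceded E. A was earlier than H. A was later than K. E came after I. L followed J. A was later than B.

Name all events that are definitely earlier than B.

Directly stated before B: K.
G reaches B via G → I → K → B.
I reaches B via I → K → B.
J reaches B via J → L → I → K → B.
Likewise L reaches B by chaining the stated constraints.
No chain forces A (or any of the others) ahead of B.

G, I, J, K, L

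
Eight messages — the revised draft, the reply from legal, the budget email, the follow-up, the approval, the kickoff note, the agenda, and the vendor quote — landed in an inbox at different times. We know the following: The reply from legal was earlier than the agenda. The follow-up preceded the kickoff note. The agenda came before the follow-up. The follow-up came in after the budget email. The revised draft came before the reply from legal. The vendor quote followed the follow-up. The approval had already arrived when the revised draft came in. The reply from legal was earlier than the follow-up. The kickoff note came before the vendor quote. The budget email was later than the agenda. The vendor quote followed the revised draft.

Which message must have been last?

the vendor quote

Every other message has a chain of constraints placing it before the vendor quote, so the vendor quote is last.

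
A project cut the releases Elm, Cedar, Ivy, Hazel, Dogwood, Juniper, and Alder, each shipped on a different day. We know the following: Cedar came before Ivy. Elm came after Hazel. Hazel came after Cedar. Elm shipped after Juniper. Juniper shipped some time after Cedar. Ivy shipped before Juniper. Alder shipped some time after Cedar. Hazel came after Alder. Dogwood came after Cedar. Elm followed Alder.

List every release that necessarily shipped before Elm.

Directly stated before Elm: Alder, Hazel, and Juniper.
Cedar reaches Elm via Cedar → Hazel → Elm.
Ivy reaches Elm via Ivy → Juniper → Elm.

Alder, Cedar, Hazel, Ivy, Juniper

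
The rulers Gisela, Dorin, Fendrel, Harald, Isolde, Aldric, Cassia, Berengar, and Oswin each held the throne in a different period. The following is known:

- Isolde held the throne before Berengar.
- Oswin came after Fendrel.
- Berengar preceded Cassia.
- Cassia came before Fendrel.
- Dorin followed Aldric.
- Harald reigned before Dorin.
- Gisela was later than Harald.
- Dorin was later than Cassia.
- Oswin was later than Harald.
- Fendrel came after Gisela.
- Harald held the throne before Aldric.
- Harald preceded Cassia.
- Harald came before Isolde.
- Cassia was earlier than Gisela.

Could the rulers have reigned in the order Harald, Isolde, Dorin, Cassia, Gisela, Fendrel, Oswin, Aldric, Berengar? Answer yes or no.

The constraints require Berengar before Cassia, but in the proposed sequence Cassia appears ahead of Berengar. That one violation is enough.

no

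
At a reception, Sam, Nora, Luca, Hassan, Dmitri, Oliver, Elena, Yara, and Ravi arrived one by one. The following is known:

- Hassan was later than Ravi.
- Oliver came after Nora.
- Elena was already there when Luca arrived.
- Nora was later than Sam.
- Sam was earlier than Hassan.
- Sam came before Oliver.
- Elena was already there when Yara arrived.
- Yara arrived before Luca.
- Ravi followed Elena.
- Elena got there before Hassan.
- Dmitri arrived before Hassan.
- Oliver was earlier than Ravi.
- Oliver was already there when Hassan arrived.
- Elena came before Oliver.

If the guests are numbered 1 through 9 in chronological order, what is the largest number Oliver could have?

Oliver must come before Hassan and Ravi — 2 guests forced after them.
Everything else can be placed before Oliver in some valid order, so Oliver can sit as late as position 9 − 2 = 7.

7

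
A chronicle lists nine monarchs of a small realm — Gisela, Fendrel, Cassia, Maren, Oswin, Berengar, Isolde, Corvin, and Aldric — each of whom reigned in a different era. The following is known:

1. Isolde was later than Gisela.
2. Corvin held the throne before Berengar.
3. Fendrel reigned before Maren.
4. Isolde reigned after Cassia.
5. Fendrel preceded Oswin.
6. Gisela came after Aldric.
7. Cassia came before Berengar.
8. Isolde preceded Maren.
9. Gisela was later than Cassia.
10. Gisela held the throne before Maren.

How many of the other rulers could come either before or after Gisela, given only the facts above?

Forced before Gisela: Aldric and Cassia; forced after Gisela: Isolde and Maren.
That leaves Berengar, Corvin, Fendrel, and Oswin with no forced order relative to Gisela — 4.

4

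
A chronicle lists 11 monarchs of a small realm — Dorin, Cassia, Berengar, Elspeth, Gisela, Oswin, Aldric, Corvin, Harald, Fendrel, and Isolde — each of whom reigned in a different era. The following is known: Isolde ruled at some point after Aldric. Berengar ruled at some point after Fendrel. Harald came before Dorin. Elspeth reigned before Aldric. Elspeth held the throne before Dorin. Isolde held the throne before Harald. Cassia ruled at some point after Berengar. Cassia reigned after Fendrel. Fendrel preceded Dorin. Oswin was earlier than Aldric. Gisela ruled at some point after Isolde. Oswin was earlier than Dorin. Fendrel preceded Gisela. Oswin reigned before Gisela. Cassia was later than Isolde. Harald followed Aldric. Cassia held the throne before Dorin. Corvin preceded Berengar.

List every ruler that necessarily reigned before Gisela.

Directly stated before Gisela: Fendrel, Isolde, and Oswin.
Aldric reaches Gisela via Aldric → Isolde → Gisela.
Elspeth reaches Gisela via Elspeth → Aldric → Isolde → Gisela.
No chain forces Berengar (or any of the others) ahead of Gisela.

Aldric, Elspeth, Fendrel, Isolde, Oswin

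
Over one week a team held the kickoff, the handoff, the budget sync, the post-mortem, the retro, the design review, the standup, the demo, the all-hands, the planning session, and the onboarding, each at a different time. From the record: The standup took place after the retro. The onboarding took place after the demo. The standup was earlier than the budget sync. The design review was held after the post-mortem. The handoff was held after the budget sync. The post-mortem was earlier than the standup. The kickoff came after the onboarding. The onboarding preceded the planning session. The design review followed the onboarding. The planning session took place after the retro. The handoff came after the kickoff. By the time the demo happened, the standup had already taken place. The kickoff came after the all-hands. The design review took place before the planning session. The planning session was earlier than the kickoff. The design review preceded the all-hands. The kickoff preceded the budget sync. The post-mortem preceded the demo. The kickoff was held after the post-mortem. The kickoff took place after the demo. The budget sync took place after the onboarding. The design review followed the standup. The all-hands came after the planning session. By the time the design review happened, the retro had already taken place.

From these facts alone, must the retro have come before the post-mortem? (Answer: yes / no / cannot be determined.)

cannot be determined

No chain of stated constraints runs from the retro to the post-mortem, and none runs from the post-mortem to the retro either.
So the relative order of the retro and the post-mortem is not fixed by the given facts.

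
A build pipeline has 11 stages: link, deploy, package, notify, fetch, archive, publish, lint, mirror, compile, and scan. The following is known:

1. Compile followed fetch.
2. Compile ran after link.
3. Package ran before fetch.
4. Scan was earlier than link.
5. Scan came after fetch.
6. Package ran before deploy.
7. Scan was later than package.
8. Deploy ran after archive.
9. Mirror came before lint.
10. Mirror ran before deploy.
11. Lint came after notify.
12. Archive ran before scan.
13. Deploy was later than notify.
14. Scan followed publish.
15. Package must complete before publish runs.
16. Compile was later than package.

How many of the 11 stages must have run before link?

Directly stated before link: scan.
Archive reaches link via archive → scan → link.
Fetch reaches link via fetch → scan → link.
Package reaches link via package → scan → link.
Likewise publish reaches link by chaining the stated constraints.
That's archive, fetch, package, publish, and scan — 5 in all.

5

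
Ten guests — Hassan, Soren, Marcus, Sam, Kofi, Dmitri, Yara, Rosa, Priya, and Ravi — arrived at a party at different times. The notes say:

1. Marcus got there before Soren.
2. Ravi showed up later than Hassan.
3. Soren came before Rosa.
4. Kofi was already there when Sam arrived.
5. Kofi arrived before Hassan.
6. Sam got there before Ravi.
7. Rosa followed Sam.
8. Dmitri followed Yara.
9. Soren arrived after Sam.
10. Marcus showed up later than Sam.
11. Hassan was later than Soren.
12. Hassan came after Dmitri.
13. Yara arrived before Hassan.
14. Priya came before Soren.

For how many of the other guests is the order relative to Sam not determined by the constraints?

Forced before Sam: Kofi; forced after Sam: Hassan, Marcus, Ravi, Rosa, and Soren.
That leaves Dmitri, Priya, and Yara with no forced order relative to Sam — 3.

3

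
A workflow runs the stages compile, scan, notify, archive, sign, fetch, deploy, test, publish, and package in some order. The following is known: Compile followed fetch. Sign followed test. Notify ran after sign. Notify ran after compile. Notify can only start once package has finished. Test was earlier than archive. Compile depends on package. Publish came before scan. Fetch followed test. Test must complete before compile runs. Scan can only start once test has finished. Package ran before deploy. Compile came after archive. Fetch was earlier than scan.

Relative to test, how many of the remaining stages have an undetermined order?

3

Forced after test: archive, compile, fetch, notify, scan, and sign.
That leaves deploy, package, and publish with no forced order relative to test — 3.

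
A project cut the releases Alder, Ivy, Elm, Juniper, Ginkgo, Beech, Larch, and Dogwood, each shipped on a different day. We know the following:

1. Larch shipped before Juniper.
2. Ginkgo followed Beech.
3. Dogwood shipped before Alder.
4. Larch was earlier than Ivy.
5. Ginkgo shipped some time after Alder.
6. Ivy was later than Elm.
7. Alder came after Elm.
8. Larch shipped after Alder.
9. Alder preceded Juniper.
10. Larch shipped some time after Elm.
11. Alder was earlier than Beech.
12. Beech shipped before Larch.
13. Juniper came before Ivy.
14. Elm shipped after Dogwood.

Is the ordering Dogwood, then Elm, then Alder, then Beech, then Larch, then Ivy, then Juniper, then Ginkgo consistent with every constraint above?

The constraints require Juniper before Ivy, but in the proposed sequence Ivy appears ahead of Juniper. That one violation is enough.

no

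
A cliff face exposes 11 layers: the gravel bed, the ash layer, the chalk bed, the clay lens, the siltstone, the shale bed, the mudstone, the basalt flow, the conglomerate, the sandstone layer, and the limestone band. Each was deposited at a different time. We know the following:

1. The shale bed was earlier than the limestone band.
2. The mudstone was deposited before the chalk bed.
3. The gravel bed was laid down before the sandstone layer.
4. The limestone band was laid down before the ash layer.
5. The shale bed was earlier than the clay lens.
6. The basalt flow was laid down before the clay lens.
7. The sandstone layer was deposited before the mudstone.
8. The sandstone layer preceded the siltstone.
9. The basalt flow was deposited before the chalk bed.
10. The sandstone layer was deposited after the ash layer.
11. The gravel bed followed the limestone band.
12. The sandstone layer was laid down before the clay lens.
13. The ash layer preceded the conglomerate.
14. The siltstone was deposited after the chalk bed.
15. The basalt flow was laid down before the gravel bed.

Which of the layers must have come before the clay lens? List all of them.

Directly stated before the clay lens: the basalt flow, the sandstone layer, and the shale bed.
The ash layer reaches the clay lens via the ash layer → the sandstone layer → the clay lens.
The gravel bed reaches the clay lens via the gravel bed → the sandstone layer → the clay lens.
The limestone band reaches the clay lens via the limestone band → the gravel bed → the sandstone layer → the clay lens.
No chain forces the siltstone (or any of the others) ahead of the clay lens.

the ash layer, the basalt flow, the gravel bed, the limestone band, the sandstone layer, the shale bed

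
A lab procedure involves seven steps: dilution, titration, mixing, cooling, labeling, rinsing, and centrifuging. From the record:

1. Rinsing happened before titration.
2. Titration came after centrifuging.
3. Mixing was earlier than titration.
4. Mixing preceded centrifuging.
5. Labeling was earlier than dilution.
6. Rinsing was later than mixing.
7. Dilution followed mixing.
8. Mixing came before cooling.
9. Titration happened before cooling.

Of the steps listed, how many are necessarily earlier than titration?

3

Directly stated before titration: centrifuging, mixing, and rinsing.
No chain forces dilution (or any of the others) ahead of titration.
That's centrifuging, mixing, and rinsing — 3 in all.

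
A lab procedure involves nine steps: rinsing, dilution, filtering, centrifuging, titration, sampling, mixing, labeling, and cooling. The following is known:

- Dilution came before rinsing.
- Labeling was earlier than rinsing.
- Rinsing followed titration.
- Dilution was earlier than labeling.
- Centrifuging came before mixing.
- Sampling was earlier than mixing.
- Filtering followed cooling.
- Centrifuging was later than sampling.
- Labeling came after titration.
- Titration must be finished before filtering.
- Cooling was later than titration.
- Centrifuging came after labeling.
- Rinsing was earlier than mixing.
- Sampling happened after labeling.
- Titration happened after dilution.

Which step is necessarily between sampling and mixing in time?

Tracing the constraints gives sampling → centrifuging → mixing, so centrifuging sits after sampling and before mixing.
No other step is forced both after sampling and before mixing.

centrifuging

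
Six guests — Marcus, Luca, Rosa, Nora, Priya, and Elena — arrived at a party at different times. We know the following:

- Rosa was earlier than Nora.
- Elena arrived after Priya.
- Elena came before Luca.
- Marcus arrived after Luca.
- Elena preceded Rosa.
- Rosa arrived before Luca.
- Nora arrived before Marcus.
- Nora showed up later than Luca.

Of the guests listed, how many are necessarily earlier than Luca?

3

Directly stated before Luca: Elena and Rosa.
Priya reaches Luca via Priya → Elena → Luca.
That's Elena, Priya, and Rosa — 3 in all.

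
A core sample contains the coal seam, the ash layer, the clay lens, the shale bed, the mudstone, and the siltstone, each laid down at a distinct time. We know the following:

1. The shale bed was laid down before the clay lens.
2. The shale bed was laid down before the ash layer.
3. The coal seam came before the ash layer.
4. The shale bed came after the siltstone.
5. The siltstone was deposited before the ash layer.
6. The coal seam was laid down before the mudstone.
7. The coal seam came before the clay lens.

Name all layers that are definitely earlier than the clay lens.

the coal seam, the shale bed, the siltstone

Directly stated before the clay lens: the coal seam and the shale bed.
The siltstone reaches the clay lens via the siltstone → the shale bed → the clay lens.
No chain forces the mudstone (or any of the others) ahead of the clay lens.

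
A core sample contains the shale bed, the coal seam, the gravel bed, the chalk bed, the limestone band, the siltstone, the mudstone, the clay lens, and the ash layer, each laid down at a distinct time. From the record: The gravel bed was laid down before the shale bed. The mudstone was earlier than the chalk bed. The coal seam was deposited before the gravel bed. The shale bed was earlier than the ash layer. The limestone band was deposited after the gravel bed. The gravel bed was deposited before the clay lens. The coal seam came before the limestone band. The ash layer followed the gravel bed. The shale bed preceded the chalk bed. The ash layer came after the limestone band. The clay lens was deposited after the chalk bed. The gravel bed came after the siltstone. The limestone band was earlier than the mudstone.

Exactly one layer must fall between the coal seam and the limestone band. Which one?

the gravel bed

Tracing the constraints gives the coal seam → the gravel bed → the limestone band, so the gravel bed sits after the coal seam and before the limestone band.
No other layer is forced both after the coal seam and before the limestone band.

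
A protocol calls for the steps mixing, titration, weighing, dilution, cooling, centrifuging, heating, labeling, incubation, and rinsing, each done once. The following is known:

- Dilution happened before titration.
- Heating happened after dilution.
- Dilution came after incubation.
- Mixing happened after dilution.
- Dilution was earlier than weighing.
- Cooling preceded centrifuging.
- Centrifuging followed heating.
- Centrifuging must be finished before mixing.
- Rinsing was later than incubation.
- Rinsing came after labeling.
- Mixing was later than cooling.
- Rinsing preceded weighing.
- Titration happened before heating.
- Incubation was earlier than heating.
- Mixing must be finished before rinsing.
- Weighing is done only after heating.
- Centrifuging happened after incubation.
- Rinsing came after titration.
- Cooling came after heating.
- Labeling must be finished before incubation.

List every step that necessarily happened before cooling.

dilution, heating, incubation, labeling, titration

Directly stated before cooling: heating.
Dilution reaches cooling via dilution → heating → cooling.
Incubation reaches cooling via incubation → heating → cooling.
Labeling reaches cooling via labeling → incubation → heating → cooling.
Likewise titration reaches cooling by chaining the stated constraints.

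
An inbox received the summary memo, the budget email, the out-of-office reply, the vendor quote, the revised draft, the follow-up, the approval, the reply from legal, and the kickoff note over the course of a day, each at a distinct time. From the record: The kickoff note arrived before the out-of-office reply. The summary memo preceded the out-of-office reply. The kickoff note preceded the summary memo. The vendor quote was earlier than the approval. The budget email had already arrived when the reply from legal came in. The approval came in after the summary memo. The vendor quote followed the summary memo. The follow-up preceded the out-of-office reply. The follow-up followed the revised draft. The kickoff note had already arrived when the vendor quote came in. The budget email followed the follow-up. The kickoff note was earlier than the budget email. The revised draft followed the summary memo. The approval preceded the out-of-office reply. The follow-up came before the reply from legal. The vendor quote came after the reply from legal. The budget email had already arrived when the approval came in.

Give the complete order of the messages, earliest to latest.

The constraints fix every adjacent pair, so only one ordering works:
the kickoff note → the summary memo → the revised draft → the follow-up → the budget email → the reply from legal → the vendor quote → the approval → the out-of-office reply.

the kickoff note, the summary memo, the revised draft, the follow-up, the budget email, the reply from legal, the vendor quote, the approval, the out-of-office reply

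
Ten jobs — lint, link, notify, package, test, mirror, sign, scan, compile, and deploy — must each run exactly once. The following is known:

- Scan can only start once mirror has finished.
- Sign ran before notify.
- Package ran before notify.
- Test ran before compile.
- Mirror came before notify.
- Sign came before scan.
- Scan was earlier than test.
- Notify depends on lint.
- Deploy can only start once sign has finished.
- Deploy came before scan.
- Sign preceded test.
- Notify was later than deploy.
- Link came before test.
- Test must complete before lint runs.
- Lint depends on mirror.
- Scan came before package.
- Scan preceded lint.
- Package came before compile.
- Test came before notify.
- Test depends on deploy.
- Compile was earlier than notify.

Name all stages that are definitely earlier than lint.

Directly stated before lint: mirror, scan, and test.
Deploy reaches lint via deploy → test → lint.
Link reaches lint via link → test → lint.
Sign reaches lint via sign → test → lint.
No chain forces compile (or any of the others) ahead of lint.

deploy, link, mirror, scan, sign, test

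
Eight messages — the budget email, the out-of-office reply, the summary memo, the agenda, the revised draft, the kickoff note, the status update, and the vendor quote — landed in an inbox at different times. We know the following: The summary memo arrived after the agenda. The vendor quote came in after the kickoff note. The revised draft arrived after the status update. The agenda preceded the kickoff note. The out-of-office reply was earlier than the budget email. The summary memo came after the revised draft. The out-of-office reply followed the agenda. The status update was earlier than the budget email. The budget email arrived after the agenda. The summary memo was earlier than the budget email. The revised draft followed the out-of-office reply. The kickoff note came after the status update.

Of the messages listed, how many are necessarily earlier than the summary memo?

4

Directly stated before the summary memo: the agenda and the revised draft.
The out-of-office reply reaches the summary memo via the out-of-office reply → the revised draft → the summary memo.
The status update reaches the summary memo via the status update → the revised draft → the summary memo.
No chain forces the budget email (or any of the others) ahead of the summary memo.
That's the agenda, the out-of-office reply, the revised draft, and the status update — 4 in all.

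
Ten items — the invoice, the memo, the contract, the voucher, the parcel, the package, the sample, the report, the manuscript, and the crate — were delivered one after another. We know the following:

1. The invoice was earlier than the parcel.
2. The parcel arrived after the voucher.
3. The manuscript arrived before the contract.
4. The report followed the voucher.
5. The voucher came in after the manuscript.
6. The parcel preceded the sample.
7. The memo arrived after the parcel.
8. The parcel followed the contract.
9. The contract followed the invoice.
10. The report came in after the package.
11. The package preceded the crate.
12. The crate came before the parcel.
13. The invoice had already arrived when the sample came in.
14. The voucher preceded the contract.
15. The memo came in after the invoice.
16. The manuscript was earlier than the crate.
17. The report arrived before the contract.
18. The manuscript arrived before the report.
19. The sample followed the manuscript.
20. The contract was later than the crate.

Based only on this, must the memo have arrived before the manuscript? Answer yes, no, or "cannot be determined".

no

Tracing the constraints gives the manuscript → the voucher → the parcel → the memo, so the manuscript must come before the memo.
That means the memo cannot be before the manuscript.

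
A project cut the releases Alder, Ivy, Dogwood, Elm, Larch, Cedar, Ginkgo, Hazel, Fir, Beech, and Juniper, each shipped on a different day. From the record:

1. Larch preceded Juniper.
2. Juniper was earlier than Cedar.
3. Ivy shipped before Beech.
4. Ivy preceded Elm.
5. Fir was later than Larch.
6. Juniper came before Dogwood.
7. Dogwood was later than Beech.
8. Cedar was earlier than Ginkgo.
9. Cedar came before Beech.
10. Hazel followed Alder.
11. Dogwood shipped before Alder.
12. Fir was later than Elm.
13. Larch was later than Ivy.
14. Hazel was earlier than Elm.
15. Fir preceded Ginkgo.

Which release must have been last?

Ginkgo

Every other release has a chain of constraints placing it before Ginkgo, so Ginkgo is last.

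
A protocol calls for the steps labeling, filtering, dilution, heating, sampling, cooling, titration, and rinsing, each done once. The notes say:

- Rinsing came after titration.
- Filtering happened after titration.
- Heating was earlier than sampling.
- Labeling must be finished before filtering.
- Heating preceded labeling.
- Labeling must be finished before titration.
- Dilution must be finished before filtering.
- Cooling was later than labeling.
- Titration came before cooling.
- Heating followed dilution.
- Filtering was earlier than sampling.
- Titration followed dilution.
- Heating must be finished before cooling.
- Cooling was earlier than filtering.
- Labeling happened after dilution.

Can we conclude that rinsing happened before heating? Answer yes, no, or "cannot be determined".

no

Tracing the constraints gives heating → labeling → titration → rinsing, so heating must come before rinsing.
That means rinsing cannot be before heating.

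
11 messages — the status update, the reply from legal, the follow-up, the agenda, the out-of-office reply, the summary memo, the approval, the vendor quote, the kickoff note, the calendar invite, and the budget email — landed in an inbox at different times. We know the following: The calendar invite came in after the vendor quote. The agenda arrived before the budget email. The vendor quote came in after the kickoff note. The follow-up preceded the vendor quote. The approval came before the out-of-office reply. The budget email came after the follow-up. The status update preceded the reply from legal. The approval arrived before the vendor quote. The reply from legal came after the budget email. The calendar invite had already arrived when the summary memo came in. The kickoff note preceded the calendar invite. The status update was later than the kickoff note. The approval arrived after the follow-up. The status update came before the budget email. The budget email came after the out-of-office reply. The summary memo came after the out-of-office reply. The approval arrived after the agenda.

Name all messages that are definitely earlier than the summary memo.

Directly stated before the summary memo: the calendar invite and the out-of-office reply.
The agenda reaches the summary memo via the agenda → the approval → the out-of-office reply → the summary memo.
The approval reaches the summary memo via the approval → the out-of-office reply → the summary memo.
The follow-up reaches the summary memo via the follow-up → the vendor quote → the calendar invite → the summary memo.
Likewise the kickoff note and the vendor quote each reach the summary memo by chaining the stated constraints.

the agenda, the approval, the calendar invite, the follow-up, the kickoff note, the out-of-office reply, the vendor quote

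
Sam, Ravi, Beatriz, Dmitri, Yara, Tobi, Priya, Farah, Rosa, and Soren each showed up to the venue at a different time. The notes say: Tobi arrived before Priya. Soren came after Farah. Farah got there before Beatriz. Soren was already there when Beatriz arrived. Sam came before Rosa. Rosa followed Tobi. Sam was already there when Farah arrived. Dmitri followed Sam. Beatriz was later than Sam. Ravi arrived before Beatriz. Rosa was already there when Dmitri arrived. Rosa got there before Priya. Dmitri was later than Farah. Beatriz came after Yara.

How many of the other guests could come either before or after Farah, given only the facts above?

5

Forced before Farah: Sam; forced after Farah: Beatriz, Dmitri, and Soren.
That leaves Priya, Ravi, Rosa, Tobi, and Yara with no forced order relative to Farah — 5.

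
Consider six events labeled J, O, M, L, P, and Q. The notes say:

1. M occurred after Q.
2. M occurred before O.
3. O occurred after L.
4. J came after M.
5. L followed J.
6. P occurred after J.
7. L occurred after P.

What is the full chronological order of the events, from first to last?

The constraints fix every adjacent pair, so only one ordering works:
Q → M → J → P → L → O.

Q, M, J, P, L, O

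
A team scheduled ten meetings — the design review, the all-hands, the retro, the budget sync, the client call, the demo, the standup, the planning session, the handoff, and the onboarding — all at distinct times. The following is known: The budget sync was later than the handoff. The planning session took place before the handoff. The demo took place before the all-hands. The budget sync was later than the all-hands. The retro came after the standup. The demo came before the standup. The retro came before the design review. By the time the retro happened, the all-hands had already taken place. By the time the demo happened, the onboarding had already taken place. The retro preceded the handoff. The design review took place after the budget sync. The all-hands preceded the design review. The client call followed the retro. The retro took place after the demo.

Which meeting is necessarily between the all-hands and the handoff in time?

Tracing the constraints gives the all-hands → the retro → the handoff, so the retro sits after the all-hands and before the handoff.
No other meeting is forced both after the all-hands and before the handoff.

the retro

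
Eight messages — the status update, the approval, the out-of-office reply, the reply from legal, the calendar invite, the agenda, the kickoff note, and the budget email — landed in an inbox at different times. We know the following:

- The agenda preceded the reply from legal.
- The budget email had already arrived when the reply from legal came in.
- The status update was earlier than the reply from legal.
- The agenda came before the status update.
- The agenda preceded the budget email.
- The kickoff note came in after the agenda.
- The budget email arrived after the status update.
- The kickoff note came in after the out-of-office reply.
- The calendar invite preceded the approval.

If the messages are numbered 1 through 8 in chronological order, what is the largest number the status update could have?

6

The status update must come before the budget email and the reply from legal — 2 messages forced after it.
Everything else can be placed before the status update in some valid order, so the status update can sit as late as position 8 − 2 = 6.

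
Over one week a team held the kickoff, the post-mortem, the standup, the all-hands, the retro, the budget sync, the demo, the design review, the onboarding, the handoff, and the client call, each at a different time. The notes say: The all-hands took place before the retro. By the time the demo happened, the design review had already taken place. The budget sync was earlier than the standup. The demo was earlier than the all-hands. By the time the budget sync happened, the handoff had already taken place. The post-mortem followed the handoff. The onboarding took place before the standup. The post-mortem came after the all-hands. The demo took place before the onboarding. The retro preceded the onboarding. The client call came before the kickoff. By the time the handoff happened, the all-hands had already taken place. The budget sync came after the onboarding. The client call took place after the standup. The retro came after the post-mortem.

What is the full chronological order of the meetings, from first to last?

the design review, the demo, the all-hands, the handoff, the post-mortem, the retro, the onboarding, the budget sync, the standup, the client call, the kickoff

The constraints fix every adjacent pair, so only one ordering works:
the design review → the demo → the all-hands → the handoff → the post-mortem → the retro → the onboarding → the budget sync → the standup → the client call → the kickoff.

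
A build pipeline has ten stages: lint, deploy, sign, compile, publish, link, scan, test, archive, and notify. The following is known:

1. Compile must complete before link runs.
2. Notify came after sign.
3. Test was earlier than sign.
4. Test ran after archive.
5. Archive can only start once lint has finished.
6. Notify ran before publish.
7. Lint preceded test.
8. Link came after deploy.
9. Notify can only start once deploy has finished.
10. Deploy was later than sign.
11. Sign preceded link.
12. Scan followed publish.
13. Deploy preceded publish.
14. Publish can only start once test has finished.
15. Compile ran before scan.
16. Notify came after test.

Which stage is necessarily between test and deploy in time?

Tracing the constraints gives test → sign → deploy, so sign sits after test and before deploy.
No other stage is forced both after test and before deploy.

sign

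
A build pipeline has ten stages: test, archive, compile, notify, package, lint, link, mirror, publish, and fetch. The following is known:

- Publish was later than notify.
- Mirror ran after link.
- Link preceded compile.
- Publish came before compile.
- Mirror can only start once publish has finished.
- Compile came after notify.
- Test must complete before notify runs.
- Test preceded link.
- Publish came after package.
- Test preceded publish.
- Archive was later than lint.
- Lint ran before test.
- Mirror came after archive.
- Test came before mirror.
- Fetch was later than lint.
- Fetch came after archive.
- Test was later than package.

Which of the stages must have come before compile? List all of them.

Directly stated before compile: link, notify, and publish.
Lint reaches compile via lint → test → notify → compile.
Package reaches compile via package → publish → compile.
Test reaches compile via test → notify → compile.
No chain forces fetch (or any of the others) ahead of compile.

link, lint, notify, package, publish, test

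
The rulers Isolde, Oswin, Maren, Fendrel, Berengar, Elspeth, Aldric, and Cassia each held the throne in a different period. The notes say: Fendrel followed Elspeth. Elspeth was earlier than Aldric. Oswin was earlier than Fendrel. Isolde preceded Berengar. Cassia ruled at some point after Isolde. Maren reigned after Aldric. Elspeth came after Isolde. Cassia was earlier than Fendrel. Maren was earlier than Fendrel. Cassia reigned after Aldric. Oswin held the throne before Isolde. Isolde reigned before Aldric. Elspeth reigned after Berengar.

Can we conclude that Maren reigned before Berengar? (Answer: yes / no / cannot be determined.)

no

Tracing the constraints gives Berengar → Elspeth → Aldric → Maren, so Berengar must come before Maren.
That means Maren cannot be before Berengar.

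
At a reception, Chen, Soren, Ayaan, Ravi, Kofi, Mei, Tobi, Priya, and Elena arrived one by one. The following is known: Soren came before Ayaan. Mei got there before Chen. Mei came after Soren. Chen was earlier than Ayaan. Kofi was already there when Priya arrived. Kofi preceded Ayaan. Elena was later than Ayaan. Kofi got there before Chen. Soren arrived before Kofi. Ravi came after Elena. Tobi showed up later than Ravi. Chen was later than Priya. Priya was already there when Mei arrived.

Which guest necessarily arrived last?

Every other guest has a chain of constraints placing them before Tobi, so Tobi is last.

Tobi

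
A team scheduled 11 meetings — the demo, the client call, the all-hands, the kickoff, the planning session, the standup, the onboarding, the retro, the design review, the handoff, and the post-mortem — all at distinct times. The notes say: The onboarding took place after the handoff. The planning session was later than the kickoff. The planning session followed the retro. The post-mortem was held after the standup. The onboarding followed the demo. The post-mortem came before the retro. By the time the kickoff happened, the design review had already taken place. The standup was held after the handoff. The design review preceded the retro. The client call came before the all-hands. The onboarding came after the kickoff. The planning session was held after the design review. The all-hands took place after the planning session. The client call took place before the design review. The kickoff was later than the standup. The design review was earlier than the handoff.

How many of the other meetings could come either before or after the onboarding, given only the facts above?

Forced before the onboarding: the client call, the demo, the design review, the handoff, the kickoff, and the standup.
That leaves the all-hands, the planning session, the post-mortem, and the retro with no forced order relative to the onboarding — 4.

4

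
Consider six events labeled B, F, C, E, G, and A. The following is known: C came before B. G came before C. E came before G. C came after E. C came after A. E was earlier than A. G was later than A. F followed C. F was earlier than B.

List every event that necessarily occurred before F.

Directly stated before F: C.
A reaches F via A → C → F.
E reaches F via E → C → F.
G reaches F via G → C → F.
No chain forces B ahead of F.

A, C, E, G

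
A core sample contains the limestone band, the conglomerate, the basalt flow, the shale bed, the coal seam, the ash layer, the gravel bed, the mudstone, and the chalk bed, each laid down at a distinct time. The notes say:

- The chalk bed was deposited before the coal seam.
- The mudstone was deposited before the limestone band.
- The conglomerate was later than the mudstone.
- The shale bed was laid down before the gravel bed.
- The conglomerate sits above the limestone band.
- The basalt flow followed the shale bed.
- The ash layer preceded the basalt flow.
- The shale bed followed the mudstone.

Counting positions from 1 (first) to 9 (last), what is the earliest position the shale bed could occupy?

The mudstone must come before the shale bed — 1 forced predecessor.
Nothing else is forced ahead of the shale bed, so its earliest slot is position 1 + 1 = 2.

2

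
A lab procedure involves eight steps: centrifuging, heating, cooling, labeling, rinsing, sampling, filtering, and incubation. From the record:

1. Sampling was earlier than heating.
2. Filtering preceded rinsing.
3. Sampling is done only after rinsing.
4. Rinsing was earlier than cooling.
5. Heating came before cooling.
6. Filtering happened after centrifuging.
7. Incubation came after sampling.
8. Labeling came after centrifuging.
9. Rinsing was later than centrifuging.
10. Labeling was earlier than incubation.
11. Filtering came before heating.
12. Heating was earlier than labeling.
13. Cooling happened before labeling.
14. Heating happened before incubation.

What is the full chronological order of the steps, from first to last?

centrifuging, filtering, rinsing, sampling, heating, cooling, labeling, incubation

The constraints fix every adjacent pair, so only one ordering works:
centrifuging → filtering → rinsing → sampling → heating → cooling → labeling → incubation.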